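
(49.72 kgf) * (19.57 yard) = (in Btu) 8.27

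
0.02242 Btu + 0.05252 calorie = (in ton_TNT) 5.706e-09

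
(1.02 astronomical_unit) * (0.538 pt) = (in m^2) 2.896e+07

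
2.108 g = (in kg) 0.002108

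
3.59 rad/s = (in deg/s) 205.7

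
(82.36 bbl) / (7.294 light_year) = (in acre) 4.689e-20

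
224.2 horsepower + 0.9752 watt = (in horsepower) 224.2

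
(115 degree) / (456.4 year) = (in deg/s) 7.99e-09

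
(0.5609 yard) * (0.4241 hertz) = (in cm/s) 21.75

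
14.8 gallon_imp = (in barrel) 0.4232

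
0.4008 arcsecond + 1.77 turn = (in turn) 1.77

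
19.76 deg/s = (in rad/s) 0.3449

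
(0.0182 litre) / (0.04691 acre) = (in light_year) 1.013e-23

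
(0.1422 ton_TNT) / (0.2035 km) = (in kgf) 2.981e+05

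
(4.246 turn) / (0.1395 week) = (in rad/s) 0.0003162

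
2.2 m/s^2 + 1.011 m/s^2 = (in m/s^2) 3.211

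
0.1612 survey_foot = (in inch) 1.934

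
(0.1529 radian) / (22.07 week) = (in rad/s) 1.145e-08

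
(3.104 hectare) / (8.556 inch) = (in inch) 5.623e+06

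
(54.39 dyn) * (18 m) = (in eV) 6.111e+16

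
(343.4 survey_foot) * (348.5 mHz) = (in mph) 81.6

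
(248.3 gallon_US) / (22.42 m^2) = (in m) 0.04192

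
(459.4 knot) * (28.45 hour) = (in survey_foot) 7.941e+07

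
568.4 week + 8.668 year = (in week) 1020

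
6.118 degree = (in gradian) 6.798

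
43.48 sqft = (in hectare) 0.0004039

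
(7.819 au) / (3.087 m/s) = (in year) 1.202e+04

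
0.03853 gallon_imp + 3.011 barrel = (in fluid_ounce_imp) 1.685e+04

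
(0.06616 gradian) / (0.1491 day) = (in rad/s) 8.067e-08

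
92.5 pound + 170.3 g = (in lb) 92.88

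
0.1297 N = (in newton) 0.1297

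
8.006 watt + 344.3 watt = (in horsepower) 0.4725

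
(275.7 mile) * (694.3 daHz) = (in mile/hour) 6.891e+09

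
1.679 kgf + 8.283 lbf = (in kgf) 5.436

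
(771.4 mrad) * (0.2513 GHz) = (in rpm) 1.851e+09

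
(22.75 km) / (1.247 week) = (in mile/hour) 0.06748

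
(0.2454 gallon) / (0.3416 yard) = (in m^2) 0.002974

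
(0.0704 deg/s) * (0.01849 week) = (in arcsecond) 2.834e+06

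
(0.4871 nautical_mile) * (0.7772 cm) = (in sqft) 75.47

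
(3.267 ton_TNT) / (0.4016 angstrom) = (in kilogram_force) 3.471e+19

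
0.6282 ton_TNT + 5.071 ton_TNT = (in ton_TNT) 5.699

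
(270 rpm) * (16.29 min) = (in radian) 2.764e+04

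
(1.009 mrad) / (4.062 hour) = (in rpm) 6.589e-07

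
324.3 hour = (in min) 1.946e+04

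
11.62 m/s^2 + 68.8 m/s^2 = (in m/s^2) 80.42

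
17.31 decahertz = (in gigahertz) 1.731e-07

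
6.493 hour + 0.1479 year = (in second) 4.688e+06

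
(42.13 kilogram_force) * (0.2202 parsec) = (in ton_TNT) 6.709e+08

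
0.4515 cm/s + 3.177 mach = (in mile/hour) 2420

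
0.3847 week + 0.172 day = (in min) 4125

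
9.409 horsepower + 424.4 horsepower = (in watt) 3.235e+05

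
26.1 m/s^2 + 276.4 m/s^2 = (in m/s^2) 302.5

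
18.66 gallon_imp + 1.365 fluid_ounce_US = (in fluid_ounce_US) 2870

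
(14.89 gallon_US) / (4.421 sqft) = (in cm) 13.72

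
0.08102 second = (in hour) 2.251e-05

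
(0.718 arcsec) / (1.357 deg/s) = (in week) 2.43e-10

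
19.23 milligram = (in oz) 0.0006783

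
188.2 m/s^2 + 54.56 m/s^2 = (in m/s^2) 242.8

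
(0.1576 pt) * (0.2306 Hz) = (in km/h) 4.616e-05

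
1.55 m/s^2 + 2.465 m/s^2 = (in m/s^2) 4.015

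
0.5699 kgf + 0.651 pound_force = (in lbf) 1.907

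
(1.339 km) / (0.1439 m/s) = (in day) 0.1077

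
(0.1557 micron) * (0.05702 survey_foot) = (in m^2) 2.706e-09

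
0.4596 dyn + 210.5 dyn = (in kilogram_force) 0.0002151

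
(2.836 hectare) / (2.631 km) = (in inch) 424.4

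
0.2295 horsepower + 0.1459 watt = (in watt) 171.3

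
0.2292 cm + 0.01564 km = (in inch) 615.8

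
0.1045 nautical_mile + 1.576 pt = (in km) 0.1935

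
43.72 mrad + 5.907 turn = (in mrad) 3.716e+04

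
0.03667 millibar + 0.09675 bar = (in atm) 0.09552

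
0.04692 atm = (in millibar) 47.54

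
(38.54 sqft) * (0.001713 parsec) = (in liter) 1.893e+17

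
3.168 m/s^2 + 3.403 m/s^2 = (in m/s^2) 6.571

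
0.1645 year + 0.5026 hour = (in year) 0.1646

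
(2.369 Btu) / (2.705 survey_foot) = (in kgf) 309.1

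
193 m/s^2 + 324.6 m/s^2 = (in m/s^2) 517.6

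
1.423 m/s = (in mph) 3.183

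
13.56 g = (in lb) 0.02989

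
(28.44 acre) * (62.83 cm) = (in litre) 7.231e+07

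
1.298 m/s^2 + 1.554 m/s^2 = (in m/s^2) 2.852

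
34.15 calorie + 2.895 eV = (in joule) 142.9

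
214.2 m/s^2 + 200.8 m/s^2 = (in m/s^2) 415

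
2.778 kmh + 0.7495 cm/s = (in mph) 1.743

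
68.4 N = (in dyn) 6.84e+06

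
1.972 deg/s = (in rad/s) 0.03442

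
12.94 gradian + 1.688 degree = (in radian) 0.2327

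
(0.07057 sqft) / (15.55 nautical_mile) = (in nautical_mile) 1.229e-10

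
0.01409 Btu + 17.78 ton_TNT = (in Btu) 7.051e+07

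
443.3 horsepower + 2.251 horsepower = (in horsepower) 445.6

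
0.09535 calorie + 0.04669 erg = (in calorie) 0.09535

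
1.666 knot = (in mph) 1.917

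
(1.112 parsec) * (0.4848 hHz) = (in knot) 3.234e+18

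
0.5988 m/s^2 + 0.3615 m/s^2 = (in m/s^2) 0.9603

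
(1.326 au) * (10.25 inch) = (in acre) 1.276e+07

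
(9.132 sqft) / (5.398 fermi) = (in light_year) 0.01661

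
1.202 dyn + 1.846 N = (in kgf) 0.1882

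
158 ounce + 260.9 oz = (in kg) 11.88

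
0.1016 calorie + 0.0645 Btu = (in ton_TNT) 1.637e-08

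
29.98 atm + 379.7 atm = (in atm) 409.7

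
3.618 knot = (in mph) 4.164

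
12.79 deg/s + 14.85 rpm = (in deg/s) 101.9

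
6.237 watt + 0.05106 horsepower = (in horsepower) 0.05942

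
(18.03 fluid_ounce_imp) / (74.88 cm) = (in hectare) 6.841e-08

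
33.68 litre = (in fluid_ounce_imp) 1185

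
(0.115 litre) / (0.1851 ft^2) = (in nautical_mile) 3.611e-06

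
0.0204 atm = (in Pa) 2067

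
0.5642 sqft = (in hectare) 5.242e-06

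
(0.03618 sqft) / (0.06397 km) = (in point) 0.1489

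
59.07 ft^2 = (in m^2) 5.488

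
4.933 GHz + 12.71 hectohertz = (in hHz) 4.933e+07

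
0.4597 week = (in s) 2.78e+05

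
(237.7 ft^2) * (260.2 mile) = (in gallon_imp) 2.034e+09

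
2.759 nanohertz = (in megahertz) 2.759e-15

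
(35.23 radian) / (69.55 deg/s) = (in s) 29.02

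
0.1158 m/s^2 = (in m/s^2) 0.1158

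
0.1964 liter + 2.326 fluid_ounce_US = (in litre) 0.2652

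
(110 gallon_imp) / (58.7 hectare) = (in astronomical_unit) 5.695e-18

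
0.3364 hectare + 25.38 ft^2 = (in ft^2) 3.624e+04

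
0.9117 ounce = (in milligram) 2.585e+04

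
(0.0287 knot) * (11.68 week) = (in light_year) 1.102e-11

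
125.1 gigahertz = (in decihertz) 1.251e+12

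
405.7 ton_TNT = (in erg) 1.697e+19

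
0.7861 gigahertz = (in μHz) 7.861e+14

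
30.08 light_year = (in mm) 2.846e+20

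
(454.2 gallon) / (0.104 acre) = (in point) 11.58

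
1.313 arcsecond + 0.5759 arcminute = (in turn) 2.768e-05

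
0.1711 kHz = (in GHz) 1.711e-07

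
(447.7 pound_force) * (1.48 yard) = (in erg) 2.695e+10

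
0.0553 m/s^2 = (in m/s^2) 0.0553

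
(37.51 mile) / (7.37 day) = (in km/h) 0.3413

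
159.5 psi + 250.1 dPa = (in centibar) 1100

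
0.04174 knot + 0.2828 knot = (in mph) 0.3735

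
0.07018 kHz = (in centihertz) 7018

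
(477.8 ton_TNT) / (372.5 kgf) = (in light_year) 5.785e-08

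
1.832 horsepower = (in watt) 1366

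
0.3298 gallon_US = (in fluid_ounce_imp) 43.94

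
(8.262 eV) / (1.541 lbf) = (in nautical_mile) 1.043e-22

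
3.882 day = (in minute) 5590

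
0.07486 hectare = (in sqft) 8058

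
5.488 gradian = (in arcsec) 1.778e+04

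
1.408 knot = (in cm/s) 72.43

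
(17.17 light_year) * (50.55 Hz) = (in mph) 1.837e+19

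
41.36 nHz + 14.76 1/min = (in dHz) 2.46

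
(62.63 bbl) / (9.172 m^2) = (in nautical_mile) 0.0005862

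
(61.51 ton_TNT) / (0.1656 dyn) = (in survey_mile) 9.657e+13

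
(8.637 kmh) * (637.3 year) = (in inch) 1.898e+12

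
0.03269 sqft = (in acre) 7.505e-07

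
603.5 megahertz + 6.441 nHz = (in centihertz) 6.035e+10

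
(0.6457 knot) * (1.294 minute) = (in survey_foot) 84.61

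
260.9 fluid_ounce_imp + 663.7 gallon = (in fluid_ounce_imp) 8.868e+04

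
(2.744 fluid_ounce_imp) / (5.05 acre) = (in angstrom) 38.15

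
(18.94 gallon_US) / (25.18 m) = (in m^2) 0.002847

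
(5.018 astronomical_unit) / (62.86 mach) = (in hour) 9742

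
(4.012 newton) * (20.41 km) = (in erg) 8.188e+11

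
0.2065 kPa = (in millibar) 2.065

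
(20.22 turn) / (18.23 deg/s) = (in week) 0.0006602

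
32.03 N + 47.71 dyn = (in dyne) 3.203e+06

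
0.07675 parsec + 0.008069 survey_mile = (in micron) 2.368e+21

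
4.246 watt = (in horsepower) 0.005694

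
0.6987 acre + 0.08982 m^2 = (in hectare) 0.2828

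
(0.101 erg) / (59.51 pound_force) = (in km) 3.815e-14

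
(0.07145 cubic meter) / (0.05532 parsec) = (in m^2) 4.186e-17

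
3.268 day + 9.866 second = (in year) 0.008954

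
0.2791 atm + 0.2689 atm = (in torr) 416.5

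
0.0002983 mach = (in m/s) 0.1016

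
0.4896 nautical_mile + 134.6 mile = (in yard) 2.379e+05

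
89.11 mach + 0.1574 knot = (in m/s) 3.034e+04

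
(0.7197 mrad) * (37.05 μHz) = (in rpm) 2.546e-07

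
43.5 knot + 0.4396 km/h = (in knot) 43.74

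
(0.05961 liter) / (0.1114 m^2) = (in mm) 0.5351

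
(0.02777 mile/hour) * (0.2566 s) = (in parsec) 1.032e-19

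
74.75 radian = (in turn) 11.9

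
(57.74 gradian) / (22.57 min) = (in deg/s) 0.03837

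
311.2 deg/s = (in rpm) 51.87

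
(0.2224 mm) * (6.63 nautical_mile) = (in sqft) 29.39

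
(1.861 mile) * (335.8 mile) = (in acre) 4e+05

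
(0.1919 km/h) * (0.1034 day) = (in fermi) 4.762e+17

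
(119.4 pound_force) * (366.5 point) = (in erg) 6.867e+08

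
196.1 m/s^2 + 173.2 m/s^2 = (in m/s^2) 369.3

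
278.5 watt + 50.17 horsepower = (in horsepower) 50.54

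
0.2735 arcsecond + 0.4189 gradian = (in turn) 0.001047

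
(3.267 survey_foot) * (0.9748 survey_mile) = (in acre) 0.386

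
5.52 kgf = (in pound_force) 12.17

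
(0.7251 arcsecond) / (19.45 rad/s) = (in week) 2.988e-13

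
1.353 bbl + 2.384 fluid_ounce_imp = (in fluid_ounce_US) 7276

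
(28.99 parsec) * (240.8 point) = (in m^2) 7.599e+16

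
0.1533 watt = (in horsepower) 0.0002056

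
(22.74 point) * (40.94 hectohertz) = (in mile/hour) 73.47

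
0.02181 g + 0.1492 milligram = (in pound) 4.841e-05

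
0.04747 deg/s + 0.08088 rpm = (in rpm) 0.08879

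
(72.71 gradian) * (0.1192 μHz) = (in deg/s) 7.8e-06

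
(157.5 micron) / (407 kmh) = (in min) 2.322e-08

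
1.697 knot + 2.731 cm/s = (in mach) 0.002644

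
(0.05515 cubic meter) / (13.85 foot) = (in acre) 3.228e-06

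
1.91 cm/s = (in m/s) 0.0191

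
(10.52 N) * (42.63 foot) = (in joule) 136.7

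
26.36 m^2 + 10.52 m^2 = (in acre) 0.009113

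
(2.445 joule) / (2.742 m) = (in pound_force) 0.2005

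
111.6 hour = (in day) 4.65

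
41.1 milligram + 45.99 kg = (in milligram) 4.599e+07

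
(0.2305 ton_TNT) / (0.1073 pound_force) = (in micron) 2.021e+15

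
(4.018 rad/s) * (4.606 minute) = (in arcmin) 3.817e+06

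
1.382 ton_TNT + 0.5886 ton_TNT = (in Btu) 7.815e+06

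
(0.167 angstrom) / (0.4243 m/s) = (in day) 4.555e-16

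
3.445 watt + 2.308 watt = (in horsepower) 0.007715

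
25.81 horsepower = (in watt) 1.925e+04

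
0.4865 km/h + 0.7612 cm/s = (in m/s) 0.1428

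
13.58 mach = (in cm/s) 4.624e+05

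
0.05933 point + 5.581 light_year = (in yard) 5.774e+16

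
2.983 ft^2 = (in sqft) 2.983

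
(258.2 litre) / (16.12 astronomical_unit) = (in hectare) 1.071e-17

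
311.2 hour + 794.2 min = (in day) 13.52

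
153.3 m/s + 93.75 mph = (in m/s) 195.2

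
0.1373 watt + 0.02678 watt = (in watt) 0.1641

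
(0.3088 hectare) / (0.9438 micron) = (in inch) 1.288e+11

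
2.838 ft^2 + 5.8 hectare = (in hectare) 5.8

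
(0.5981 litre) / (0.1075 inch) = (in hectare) 2.19e-05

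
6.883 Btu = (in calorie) 1736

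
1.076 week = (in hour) 180.8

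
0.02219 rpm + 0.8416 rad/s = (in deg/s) 48.35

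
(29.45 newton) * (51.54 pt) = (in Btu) 0.0005075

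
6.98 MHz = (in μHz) 6.98e+12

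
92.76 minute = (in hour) 1.546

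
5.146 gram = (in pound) 0.01134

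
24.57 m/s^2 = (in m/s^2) 24.57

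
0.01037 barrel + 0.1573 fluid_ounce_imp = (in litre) 1.653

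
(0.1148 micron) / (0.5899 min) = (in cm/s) 3.243e-07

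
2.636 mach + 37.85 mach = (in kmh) 4.963e+04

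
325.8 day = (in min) 4.692e+05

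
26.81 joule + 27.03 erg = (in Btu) 0.02541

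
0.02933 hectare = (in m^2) 293.3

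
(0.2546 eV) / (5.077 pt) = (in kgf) 2.322e-18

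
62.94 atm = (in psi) 925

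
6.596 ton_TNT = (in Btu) 2.616e+07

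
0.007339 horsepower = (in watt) 5.473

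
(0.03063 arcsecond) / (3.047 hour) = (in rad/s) 1.354e-11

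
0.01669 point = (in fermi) 5.888e+09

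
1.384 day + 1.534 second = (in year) 0.003792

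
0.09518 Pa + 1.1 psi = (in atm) 0.07485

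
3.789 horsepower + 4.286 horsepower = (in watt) 6022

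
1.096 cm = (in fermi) 1.096e+13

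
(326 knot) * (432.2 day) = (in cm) 6.263e+11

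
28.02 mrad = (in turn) 0.00446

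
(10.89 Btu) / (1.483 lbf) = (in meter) 1742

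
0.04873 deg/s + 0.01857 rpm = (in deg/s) 0.1601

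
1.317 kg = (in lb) 2.903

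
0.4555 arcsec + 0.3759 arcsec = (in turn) 6.415e-07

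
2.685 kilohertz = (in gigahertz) 2.685e-06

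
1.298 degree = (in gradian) 1.442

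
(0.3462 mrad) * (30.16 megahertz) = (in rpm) 9.971e+04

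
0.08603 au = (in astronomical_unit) 0.08603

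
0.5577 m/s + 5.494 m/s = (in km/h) 21.79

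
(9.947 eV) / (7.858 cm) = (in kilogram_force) 2.068e-18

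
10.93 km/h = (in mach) 0.008917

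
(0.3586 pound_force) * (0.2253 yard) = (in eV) 2.051e+18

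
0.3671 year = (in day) 134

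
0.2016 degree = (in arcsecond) 725.8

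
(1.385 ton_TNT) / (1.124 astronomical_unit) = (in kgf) 0.003514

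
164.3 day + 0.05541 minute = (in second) 1.42e+07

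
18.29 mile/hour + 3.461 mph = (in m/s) 9.724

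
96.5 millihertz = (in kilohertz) 9.65e-05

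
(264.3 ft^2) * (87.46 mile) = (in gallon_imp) 7.602e+08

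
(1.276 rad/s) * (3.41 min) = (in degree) 1.496e+04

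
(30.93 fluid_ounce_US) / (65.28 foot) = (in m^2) 4.597e-05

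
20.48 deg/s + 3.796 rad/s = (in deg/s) 238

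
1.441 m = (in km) 0.001441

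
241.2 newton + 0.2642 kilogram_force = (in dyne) 2.438e+07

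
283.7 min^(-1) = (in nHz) 4.728e+09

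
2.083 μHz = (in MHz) 2.083e-12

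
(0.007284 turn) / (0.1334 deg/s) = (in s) 19.66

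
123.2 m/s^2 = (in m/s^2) 123.2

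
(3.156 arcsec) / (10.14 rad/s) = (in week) 2.495e-12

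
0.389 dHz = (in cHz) 3.89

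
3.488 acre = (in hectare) 1.412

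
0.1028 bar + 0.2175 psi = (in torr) 88.35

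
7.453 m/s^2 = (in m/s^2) 7.453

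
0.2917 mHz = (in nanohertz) 2.917e+05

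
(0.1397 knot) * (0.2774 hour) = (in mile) 0.0446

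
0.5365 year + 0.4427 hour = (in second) 1.692e+07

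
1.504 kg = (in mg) 1.504e+06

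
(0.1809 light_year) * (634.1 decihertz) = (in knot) 2.11e+17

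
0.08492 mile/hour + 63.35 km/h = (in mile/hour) 39.45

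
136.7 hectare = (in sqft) 1.471e+07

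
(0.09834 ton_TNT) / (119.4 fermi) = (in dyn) 3.446e+26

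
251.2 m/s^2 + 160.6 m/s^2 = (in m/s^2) 411.8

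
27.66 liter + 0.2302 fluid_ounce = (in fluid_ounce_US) 935.5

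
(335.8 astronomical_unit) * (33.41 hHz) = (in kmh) 6.042e+17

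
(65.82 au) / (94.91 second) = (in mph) 2.321e+11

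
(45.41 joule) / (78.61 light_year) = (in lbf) 1.373e-17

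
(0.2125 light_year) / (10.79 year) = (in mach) 1.735e+04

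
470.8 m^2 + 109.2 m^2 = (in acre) 0.1433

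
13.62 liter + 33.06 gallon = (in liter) 138.8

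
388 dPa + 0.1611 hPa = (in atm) 0.0005419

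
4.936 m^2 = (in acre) 0.00122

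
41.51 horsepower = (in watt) 3.095e+04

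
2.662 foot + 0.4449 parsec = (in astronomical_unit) 9.177e+04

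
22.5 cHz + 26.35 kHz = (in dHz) 2.635e+05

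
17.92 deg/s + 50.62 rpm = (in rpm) 53.61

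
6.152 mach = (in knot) 4072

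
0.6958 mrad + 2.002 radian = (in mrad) 2003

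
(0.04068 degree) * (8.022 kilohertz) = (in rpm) 54.39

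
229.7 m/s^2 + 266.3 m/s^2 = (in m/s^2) 496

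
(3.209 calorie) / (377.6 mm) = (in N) 35.56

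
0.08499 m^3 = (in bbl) 0.5346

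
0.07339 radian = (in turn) 0.01168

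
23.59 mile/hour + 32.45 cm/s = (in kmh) 39.13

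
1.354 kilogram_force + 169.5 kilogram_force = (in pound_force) 376.7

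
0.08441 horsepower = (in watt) 62.94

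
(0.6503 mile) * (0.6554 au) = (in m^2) 1.026e+14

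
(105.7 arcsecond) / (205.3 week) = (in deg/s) 2.365e-10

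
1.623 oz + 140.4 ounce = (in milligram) 4.026e+06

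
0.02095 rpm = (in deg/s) 0.1257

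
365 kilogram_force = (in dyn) 3.579e+08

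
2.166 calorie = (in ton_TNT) 2.166e-09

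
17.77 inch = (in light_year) 4.771e-17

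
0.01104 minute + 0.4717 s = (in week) 1.875e-06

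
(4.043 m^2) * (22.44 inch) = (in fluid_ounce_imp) 8.11e+04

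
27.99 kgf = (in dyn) 2.745e+07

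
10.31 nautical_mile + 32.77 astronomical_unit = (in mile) 3.046e+09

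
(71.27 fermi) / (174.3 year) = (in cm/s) 1.297e-21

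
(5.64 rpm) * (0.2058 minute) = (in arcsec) 1.504e+06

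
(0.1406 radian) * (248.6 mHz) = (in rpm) 0.3338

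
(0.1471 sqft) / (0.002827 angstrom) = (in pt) 1.37e+14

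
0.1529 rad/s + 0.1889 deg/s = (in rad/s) 0.1562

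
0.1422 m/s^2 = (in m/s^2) 0.1422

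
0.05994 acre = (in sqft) 2611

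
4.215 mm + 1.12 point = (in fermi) 4.61e+12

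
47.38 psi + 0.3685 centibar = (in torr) 2453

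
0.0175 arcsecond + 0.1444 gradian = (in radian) 0.002268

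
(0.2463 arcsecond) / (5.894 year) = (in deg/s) 3.681e-13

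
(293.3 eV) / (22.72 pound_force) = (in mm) 4.65e-16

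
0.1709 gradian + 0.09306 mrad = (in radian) 0.002778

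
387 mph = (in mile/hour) 387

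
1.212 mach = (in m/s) 412.7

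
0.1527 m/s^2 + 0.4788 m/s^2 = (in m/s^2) 0.6315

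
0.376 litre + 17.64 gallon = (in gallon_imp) 14.77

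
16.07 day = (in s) 1.388e+06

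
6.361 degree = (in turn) 0.01767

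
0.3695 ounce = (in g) 10.48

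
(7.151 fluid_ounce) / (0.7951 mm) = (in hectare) 2.66e-05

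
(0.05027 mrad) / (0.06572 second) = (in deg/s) 0.04383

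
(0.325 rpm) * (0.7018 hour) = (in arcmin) 2.956e+05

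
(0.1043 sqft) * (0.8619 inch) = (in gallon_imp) 0.04666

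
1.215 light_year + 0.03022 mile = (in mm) 1.149e+19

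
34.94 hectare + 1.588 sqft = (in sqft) 3.761e+06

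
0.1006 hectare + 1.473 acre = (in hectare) 0.6967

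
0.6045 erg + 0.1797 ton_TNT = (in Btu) 7.126e+05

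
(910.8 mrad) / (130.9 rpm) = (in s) 0.06644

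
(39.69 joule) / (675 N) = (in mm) 58.8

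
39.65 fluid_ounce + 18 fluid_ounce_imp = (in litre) 1.684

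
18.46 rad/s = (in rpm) 176.3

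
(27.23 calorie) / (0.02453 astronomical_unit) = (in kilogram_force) 3.166e-09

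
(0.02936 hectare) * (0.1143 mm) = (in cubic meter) 0.03356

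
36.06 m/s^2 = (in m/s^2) 36.06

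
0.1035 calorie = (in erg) 4.33e+06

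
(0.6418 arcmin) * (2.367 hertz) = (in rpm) 0.00422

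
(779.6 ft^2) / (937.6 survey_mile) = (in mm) 0.048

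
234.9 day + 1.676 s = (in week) 33.56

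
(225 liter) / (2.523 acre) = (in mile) 1.369e-08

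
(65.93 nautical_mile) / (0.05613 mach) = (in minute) 106.5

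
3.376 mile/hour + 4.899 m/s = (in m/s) 6.408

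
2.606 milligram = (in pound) 5.745e-06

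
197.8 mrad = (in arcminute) 680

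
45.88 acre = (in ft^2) 1.999e+06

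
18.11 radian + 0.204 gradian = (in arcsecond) 3.736e+06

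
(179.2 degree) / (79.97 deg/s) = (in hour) 0.0006225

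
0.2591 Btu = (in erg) 2.734e+09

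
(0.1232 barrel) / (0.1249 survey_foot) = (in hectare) 5.145e-05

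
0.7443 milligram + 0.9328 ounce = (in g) 26.45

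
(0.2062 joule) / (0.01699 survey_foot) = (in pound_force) 8.951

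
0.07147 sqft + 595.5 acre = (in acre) 595.5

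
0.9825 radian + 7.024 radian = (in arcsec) 1.651e+06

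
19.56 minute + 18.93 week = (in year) 0.3631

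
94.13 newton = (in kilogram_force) 9.599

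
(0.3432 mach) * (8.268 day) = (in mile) 5.187e+04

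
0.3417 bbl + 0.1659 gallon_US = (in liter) 54.95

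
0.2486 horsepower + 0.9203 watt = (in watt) 186.3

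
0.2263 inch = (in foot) 0.01886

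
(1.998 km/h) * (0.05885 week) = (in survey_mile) 12.27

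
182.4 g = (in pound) 0.4021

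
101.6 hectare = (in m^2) 1.016e+06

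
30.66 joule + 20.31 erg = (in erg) 3.066e+08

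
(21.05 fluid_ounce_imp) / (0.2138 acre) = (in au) 4.621e-18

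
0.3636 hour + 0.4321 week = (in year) 0.008328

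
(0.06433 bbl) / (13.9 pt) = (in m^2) 2.086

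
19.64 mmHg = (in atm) 0.02584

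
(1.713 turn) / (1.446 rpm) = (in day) 0.0008227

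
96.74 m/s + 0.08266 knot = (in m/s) 96.78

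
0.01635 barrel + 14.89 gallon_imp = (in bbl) 0.4421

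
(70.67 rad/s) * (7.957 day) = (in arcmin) 1.67e+11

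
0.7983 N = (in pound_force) 0.1795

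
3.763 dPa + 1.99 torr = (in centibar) 0.2657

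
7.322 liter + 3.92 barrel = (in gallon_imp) 138.7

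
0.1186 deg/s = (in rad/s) 0.00207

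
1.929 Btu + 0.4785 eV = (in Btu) 1.929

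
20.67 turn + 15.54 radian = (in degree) 8332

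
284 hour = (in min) 1.704e+04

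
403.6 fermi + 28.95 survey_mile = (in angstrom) 4.659e+14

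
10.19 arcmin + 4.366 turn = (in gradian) 1747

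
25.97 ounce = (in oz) 25.97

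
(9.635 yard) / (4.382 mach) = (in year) 1.872e-10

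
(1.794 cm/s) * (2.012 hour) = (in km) 0.1299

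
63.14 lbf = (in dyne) 2.809e+07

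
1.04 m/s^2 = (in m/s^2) 1.04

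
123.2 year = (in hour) 1.079e+06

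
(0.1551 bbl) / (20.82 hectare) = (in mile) 7.359e-11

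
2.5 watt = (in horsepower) 0.003353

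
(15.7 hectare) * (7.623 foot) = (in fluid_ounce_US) 1.233e+10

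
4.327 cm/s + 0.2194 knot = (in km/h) 0.5621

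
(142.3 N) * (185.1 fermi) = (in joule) 2.634e-11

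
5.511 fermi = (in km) 5.511e-18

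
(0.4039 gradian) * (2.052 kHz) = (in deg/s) 745.9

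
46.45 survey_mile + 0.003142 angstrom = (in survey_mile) 46.45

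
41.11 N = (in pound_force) 9.242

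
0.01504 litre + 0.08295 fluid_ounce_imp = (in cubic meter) 1.74e-05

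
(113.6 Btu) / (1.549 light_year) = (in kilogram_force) 8.34e-13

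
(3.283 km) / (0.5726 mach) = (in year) 5.339e-07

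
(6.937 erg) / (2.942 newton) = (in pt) 0.0006684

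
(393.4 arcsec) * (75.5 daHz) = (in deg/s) 82.5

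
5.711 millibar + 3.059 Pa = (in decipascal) 5742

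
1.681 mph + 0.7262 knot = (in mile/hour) 2.517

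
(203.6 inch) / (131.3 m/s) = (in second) 0.03939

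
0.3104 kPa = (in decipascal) 3104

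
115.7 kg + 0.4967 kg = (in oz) 4099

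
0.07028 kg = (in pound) 0.1549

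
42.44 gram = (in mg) 4.244e+04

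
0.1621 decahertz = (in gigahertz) 1.621e-09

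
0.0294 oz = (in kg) 0.0008335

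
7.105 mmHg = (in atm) 0.009349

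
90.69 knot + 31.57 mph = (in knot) 118.1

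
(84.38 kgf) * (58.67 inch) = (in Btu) 1.169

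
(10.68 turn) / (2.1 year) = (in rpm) 9.676e-06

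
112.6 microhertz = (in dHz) 0.001126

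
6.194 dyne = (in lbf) 1.392e-05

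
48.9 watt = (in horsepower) 0.06558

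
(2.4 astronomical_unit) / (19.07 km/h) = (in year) 2149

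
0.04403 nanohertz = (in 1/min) 2.642e-09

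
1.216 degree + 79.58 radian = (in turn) 12.67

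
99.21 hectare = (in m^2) 9.921e+05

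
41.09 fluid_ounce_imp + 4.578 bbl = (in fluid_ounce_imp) 2.566e+04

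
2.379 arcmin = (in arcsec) 142.7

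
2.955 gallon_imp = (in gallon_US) 3.549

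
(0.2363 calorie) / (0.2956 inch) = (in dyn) 1.317e+07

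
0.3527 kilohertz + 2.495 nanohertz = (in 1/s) 352.7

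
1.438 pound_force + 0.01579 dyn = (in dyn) 6.397e+05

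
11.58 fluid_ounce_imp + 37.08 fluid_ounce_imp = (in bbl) 0.008696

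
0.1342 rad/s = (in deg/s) 7.689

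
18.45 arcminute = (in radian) 0.005367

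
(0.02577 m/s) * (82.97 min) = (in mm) 1.283e+05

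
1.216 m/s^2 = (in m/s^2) 1.216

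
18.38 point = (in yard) 0.007091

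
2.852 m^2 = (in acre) 0.0007047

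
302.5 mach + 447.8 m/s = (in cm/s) 1.034e+07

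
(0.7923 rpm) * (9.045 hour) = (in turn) 430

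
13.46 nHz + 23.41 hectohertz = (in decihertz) 2.341e+04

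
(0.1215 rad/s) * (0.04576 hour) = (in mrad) 2.002e+04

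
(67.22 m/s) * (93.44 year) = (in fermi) 1.981e+26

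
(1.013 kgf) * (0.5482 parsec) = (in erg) 1.68e+24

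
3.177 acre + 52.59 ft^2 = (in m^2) 1.286e+04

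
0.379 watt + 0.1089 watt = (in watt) 0.4879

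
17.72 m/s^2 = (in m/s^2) 17.72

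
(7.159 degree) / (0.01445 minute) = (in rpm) 1.376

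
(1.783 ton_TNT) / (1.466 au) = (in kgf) 0.003469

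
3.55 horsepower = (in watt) 2647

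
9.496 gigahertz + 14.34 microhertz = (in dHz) 9.496e+10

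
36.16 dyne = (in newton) 0.0003616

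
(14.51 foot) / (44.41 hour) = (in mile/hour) 6.188e-05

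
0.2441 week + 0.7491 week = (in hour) 166.9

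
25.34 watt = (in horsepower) 0.03398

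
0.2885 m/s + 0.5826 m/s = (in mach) 0.002558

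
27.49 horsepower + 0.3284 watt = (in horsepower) 27.49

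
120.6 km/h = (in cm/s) 3350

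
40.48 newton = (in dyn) 4.048e+06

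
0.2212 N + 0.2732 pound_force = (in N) 1.436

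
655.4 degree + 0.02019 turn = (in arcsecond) 2.386e+06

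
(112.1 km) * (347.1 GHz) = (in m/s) 3.891e+16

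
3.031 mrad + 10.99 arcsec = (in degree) 0.1767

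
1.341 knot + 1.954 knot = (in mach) 0.004978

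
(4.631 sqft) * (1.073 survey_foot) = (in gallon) 37.17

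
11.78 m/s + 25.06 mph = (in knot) 44.68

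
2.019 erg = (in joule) 2.019e-07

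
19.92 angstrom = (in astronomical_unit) 1.332e-20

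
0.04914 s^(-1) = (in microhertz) 4.914e+04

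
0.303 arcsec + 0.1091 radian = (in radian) 0.1091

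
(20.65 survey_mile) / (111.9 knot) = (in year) 1.831e-05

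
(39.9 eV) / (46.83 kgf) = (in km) 1.392e-23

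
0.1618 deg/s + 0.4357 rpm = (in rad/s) 0.04845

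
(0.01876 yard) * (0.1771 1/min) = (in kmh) 0.0001823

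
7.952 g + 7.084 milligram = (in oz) 0.2807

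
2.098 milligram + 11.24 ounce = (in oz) 11.24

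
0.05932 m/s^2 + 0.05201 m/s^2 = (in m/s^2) 0.1113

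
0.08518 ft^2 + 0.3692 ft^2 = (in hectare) 4.221e-06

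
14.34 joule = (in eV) 8.95e+19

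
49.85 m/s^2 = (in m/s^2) 49.85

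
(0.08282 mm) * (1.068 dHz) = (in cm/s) 0.0008845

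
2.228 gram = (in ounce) 0.07859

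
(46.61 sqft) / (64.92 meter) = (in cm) 6.67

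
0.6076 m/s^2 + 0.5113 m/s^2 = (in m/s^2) 1.119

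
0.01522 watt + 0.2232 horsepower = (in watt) 166.5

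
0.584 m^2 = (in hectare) 5.84e-05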